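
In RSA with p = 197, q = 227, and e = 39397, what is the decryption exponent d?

35869

φ(n) = (p−1)(q−1) = 196·226 = 44296.
Need d with 39397·d ≡ 1 (mod 44296). Apply the extended Euclidean algorithm:
44296 = 1×39397 + 4899
39397 = 8×4899 + 205
4899 = 23×205 + 184
205 = 1×184 + 21
184 = 8×21 + 16
21 = 1×16 + 5
16 = 3×5 + 1
5 = 5×1 + 0
Back-substitute:
1 = 16 − 3·5
1 = −3·21 + 4·16
1 = 4·184 − 35·21
1 = −35·205 + 39·184
1 = 39·4899 − 932·205
1 = −932·39397 + 7495·4899
1 = 7495·44296 − 8427·39397
So 39397·(-8427) ≡ 1 (mod 44296), hence d ≡ -8427 ≡ 35869 (mod 44296).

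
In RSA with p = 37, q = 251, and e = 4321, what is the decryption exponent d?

1081

φ(n) = (p−1)(q−1) = 36·250 = 9000.
Need d with 4321·d ≡ 1 (mod 9000). Apply the extended Euclidean algorithm:
9000 = 2*4321 + 358
4321 = 12*358 + 25
358 = 14*25 + 8
25 = 3*8 + 1
8 = 8*1 + 0
Back-substitute:
1 = 25 − 3·8
1 = −3·358 + 43·25
1 = 43·4321 − 519·358
1 = −519·9000 + 1081·4321
So 4321·1081 ≡ 1 (mod 9000), hence d = 1081.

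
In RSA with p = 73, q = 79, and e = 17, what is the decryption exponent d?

φ(n) = (p−1)(q−1) = 72·78 = 5616.
Need d with 17·d ≡ 1 (mod 5616). Apply the extended Euclidean algorithm:
5616 = 330·17 + 6
17 = 2·6 + 5
6 = 1·5 + 1
5 = 5·1 + 0
Back-substitute:
1 = 6 − 5
1 = −17 + 3·6
1 = 3·5616 − 991·17
So 17·(-991) ≡ 1 (mod 5616), hence d ≡ -991 ≡ 4625 (mod 5616).

4625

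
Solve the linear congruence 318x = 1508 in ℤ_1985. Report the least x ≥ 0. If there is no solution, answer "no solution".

First find gcd(318, 1985):
1985 = 6·318 + 77
318 = 4·77 + 10
77 = 7·10 + 7
10 = 1·7 + 3
7 = 2·3 + 1
3 = 3·1 + 0
gcd = 1, so a unique solution mod 1985 exists.
Back-substitute for the Bézout coefficients:
1 = 7 − 2·3
1 = −2·10 + 3·7
1 = 3·77 − 23·10
1 = −23·318 + 95·77
1 = 95·1985 − 593·318
So 318·(-593) ≡ 1 (mod 1985), giving 318⁻¹ ≡ 1392.
x ≡ 318⁻¹·1508 ≡ 1392·1508 ≡ 991 (mod 1985).

991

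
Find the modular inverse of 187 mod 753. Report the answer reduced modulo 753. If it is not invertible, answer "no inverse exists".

Apply the Euclidean algorithm to 753 and 187:
753 = 4×187 + 5
187 = 37×5 + 2
5 = 2×2 + 1
2 = 2×1 + 0
The gcd is 1. Working backward:
1 = 5 − 2·2
1 = −2·187 + 75·5
1 = 75·753 − 302·187
So 187·(-302) ≡ 1 (mod 753), and -302 ≡ 451 (mod 753).

451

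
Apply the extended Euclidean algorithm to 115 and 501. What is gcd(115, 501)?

Repeated division:
501 = 4*115 + 41
115 = 2*41 + 33
41 = 1*33 + 8
33 = 4*8 + 1
8 = 8*1 + 0
gcd(115, 501) = 1.
Back-substituting:
1 = 33 − 4·8
1 = −4·41 + 5·33
1 = 5·115 − 14·41
1 = −14·501 + 61·115
So 1 = (-14)·501 + (61)·115.

1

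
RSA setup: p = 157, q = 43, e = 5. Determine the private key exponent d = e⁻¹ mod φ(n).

2621

φ(n) = (p−1)(q−1) = 156·42 = 6552.
Need d with 5·d ≡ 1 (mod 6552). Apply the extended Euclidean algorithm:
6552 = 1310×5 + 2
5 = 2×2 + 1
2 = 2×1 + 0
Back-substitute:
1 = 5 − 2·2
1 = −2·6552 + 2621·5
So 5·2621 ≡ 1 (mod 6552), hence d = 2621.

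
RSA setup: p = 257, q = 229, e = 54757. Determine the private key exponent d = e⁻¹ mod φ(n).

29677

φ(n) = (p−1)(q−1) = 256·228 = 58368.
Need d with 54757·d ≡ 1 (mod 58368). Apply the extended Euclidean algorithm:
58368 = 1×54757 + 3611
54757 = 15×3611 + 592
3611 = 6×592 + 59
592 = 10×59 + 2
59 = 29×2 + 1
2 = 2×1 + 0
Back-substitute:
1 = 59 − 29·2
1 = −29·592 + 291·59
1 = 291·3611 − 1775·592
1 = −1775·54757 + 26916·3611
1 = 26916·58368 − 28691·54757
So 54757·(-28691) ≡ 1 (mod 58368), hence d ≡ -28691 ≡ 29677 (mod 58368).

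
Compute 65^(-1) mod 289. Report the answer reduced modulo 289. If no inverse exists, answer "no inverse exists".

249

Run Euclid on (289, 65):
289 = 4×65 + 29
65 = 2×29 + 7
29 = 4×7 + 1
7 = 7×1 + 0
gcd = 1, so the inverse exists. Back-substitute:
1 = 29 − 4·7
1 = −4·65 + 9·29
1 = 9·289 − 40·65
Thus 65·(-40) ≡ 1 (mod 289); reducing, -40 mod 289 = 249.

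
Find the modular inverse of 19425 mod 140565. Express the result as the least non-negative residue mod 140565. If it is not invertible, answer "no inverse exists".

Compute gcd(19425, 140565):
140565 = 7*19425 + 4590
19425 = 4*4590 + 1065
4590 = 4*1065 + 330
1065 = 3*330 + 75
330 = 4*75 + 30
75 = 2*30 + 15
30 = 2*15 + 0
The gcd is 15, not 1, hence no inverse exists.

no inverse exists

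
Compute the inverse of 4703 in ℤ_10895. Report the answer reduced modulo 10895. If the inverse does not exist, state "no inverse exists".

6417

Run Euclid on (10895, 4703):
10895 = 2×4703 + 1489
4703 = 3×1489 + 236
1489 = 6×236 + 73
236 = 3×73 + 17
73 = 4×17 + 5
17 = 3×5 + 2
5 = 2×2 + 1
2 = 2×1 + 0
Since gcd(4703, 10895) = 1, back-substitute to write 1 as a combination:
1 = 5 − 2·2
1 = −2·17 + 7·5
1 = 7·73 − 30·17
1 = −30·236 + 97·73
1 = 97·1489 − 612·236
1 = −612·4703 + 1933·1489
1 = 1933·10895 − 4478·4703
So 4703·(-4478) ≡ 1 (mod 10895), and -4478 ≡ 6417 (mod 10895).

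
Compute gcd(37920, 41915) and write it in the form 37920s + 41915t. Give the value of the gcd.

5

Repeated division:
41915 = 1×37920 + 3995
37920 = 9×3995 + 1965
3995 = 2×1965 + 65
1965 = 30×65 + 15
65 = 4×15 + 5
15 = 3×5 + 0
gcd(37920, 41915) = 5.
Express as a combination:
5 = 65 − 4·15
5 = −4·1965 + 121·65
5 = 121·3995 − 246·1965
5 = −246·37920 + 2335·3995
5 = 2335·41915 − 2581·37920
So 5 = (2335)·41915 + (-2581)·37920.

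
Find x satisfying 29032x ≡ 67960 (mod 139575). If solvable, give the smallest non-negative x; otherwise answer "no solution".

86155

First find gcd(29032, 139575):
139575 = 4·29032 + 23447
29032 = 1·23447 + 5585
23447 = 4·5585 + 1107
5585 = 5·1107 + 50
1107 = 22·50 + 7
50 = 7·7 + 1
7 = 7·1 + 0
gcd = 1, so a unique solution mod 139575 exists.
Back-substitute for the Bézout coefficients:
1 = 50 − 7·7
1 = −7·1107 + 155·50
1 = 155·5585 − 782·1107
1 = −782·23447 + 3283·5585
1 = 3283·29032 − 4065·23447
1 = −4065·139575 + 19543·29032
So 29032·(19543) ≡ 1 (mod 139575), giving 29032⁻¹ ≡ 19543.
x ≡ 29032⁻¹·67960 ≡ 19543·67960 ≡ 86155 (mod 139575).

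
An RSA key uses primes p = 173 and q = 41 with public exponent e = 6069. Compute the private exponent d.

φ(n) = (p−1)(q−1) = 172·40 = 6880.
Need d with 6069·d ≡ 1 (mod 6880). Apply the extended Euclidean algorithm:
6880 = 1×6069 + 811
6069 = 7×811 + 392
811 = 2×392 + 27
392 = 14×27 + 14
27 = 1×14 + 13
14 = 1×13 + 1
13 = 13×1 + 0
Back-substitute:
1 = 14 − 13
1 = −27 + 2·14
1 = 2·392 − 29·27
1 = −29·811 + 60·392
1 = 60·6069 − 449·811
1 = −449·6880 + 509·6069
So 6069·509 ≡ 1 (mod 6880), hence d = 509.

509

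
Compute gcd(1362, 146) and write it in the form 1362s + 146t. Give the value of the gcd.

2

Repeated division:
1362 = 9*146 + 48
146 = 3*48 + 2
48 = 24*2 + 0
gcd(1362, 146) = 2.
Working backward:
2 = 146 − 3·48
2 = −3·1362 + 28·146
So 2 = (-3)·1362 + (28)·146.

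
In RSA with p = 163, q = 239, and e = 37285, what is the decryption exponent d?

5521

φ(n) = (p−1)(q−1) = 162·238 = 38556.
Need d with 37285·d ≡ 1 (mod 38556). Apply the extended Euclidean algorithm:
38556 = 1·37285 + 1271
37285 = 29·1271 + 426
1271 = 2·426 + 419
426 = 1·419 + 7
419 = 59·7 + 6
7 = 1·6 + 1
6 = 6·1 + 0
Back-substitute:
1 = 7 − 6
1 = −419 + 60·7
1 = 60·426 − 61·419
1 = −61·1271 + 182·426
1 = 182·37285 − 5339·1271
1 = −5339·38556 + 5521·37285
So 37285·5521 ≡ 1 (mod 38556), hence d = 5521.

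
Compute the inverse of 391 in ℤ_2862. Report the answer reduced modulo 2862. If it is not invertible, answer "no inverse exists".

Apply the Euclidean algorithm to 2862 and 391:
2862 = 7*391 + 125
391 = 3*125 + 16
125 = 7*16 + 13
16 = 1*13 + 3
13 = 4*3 + 1
3 = 3*1 + 0
Since gcd(391, 2862) = 1, back-substitute to write 1 as a combination:
1 = 13 − 4·3
1 = −4·16 + 5·13
1 = 5·125 − 39·16
1 = −39·391 + 122·125
1 = 122·2862 − 893·391
So 391·(-893) ≡ 1 (mod 2862), and -893 ≡ 1969 (mod 2862).

1969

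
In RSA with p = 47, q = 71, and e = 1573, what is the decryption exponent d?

1697

φ(n) = (p−1)(q−1) = 46·70 = 3220.
Need d with 1573·d ≡ 1 (mod 3220). Apply the extended Euclidean algorithm:
3220 = 2*1573 + 74
1573 = 21*74 + 19
74 = 3*19 + 17
19 = 1*17 + 2
17 = 8*2 + 1
2 = 2*1 + 0
Back-substitute:
1 = 17 − 8·2
1 = −8·19 + 9·17
1 = 9·74 − 35·19
1 = −35·1573 + 744·74
1 = 744·3220 − 1523·1573
So 1573·(-1523) ≡ 1 (mod 3220), hence d ≡ -1523 ≡ 1697 (mod 3220).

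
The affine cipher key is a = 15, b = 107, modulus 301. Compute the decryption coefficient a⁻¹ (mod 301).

281

gcd(301, 15) by repeated division:
301 = 20×15 + 1
15 = 15×1 + 0
The gcd is 1. Working backward:
1 = 301 − 20·15
Hence 15⁻¹ ≡ -20 ≡ 281 (mod 301).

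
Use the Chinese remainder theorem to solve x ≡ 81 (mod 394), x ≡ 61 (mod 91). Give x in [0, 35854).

23721

Write x = 81 + 394·k. Then 394·k ≡ 61 − 81 ≡ 71 (mod 91).
Need 394⁻¹ mod 91. Extended Euclid on (91, 30):
91 = 3·30 + 1
30 = 30·1 + 0
Back-substitute:
1 = 91 − 3·30
394⁻¹ ≡ 88 (mod 91), so k ≡ 88·71 ≡ 60 (mod 91).
x = 81 + 394·60 = 23721.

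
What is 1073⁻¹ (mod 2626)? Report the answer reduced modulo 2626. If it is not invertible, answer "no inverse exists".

Apply the Euclidean algorithm to 2626 and 1073:
2626 = 2·1073 + 480
1073 = 2·480 + 113
480 = 4·113 + 28
113 = 4·28 + 1
28 = 28·1 + 0
gcd = 1, so the inverse exists. Back-substitute:
1 = 113 − 4·28
1 = −4·480 + 17·113
1 = 17·1073 − 38·480
1 = −38·2626 + 93·1073
So 1073·93 ≡ 1 (mod 2626).

93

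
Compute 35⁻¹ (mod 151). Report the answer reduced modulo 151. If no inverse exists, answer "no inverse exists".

Run Euclid on (151, 35):
151 = 4*35 + 11
35 = 3*11 + 2
11 = 5*2 + 1
2 = 2*1 + 0
Since gcd(35, 151) = 1, back-substitute to write 1 as a combination:
1 = 11 − 5·2
1 = −5·35 + 16·11
1 = 16·151 − 69·35
Hence 35⁻¹ ≡ -69 ≡ 82 (mod 151).

82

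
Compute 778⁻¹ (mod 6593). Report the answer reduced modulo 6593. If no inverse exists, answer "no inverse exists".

gcd(6593, 778) by repeated division:
6593 = 8·778 + 369
778 = 2·369 + 40
369 = 9·40 + 9
40 = 4·9 + 4
9 = 2·4 + 1
4 = 4·1 + 0
The gcd is 1. Working backward:
1 = 9 − 2·4
1 = −2·40 + 9·9
1 = 9·369 − 83·40
1 = −83·778 + 175·369
1 = 175·6593 − 1483·778
Hence 778⁻¹ ≡ -1483 ≡ 5110 (mod 6593).

5110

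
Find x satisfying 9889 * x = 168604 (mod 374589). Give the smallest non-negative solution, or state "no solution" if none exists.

First find gcd(9889, 374589):
374589 = 37×9889 + 8696
9889 = 1×8696 + 1193
8696 = 7×1193 + 345
1193 = 3×345 + 158
345 = 2×158 + 29
158 = 5×29 + 13
29 = 2×13 + 3
13 = 4×3 + 1
3 = 3×1 + 0
gcd = 1, so a unique solution mod 374589 exists.
Back-substitute for the Bézout coefficients:
1 = 13 − 4·3
1 = −4·29 + 9·13
1 = 9·158 − 49·29
1 = −49·345 + 107·158
1 = 107·1193 − 370·345
1 = −370·8696 + 2697·1193
1 = 2697·9889 − 3067·8696
1 = −3067·374589 + 116176·9889
So 9889·(116176) ≡ 1 (mod 374589), giving 9889⁻¹ ≡ 116176.
x ≡ 9889⁻¹·168604 ≡ 116176·168604 ≡ 104905 (mod 374589).

104905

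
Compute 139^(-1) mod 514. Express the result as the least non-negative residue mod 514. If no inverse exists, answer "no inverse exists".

355

Apply the Euclidean algorithm to 514 and 139:
514 = 3×139 + 97
139 = 1×97 + 42
97 = 2×42 + 13
42 = 3×13 + 3
13 = 4×3 + 1
3 = 3×1 + 0
The gcd is 1. Working backward:
1 = 13 − 4·3
1 = −4·42 + 13·13
1 = 13·97 − 30·42
1 = −30·139 + 43·97
1 = 43·514 − 159·139
Thus 139·(-159) ≡ 1 (mod 514); reducing, -159 mod 514 = 355.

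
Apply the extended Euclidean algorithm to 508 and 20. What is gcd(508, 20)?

Repeated division:
508 = 25×20 + 8
20 = 2×8 + 4
8 = 2×4 + 0
gcd(508, 20) = 4.
Back-substituting:
4 = 20 − 2·8
4 = −2·508 + 51·20
So 4 = (-2)·508 + (51)·20.

4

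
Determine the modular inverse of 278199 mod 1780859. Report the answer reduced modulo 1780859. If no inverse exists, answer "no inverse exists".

Run Euclid on (1780859, 278199):
1780859 = 6×278199 + 111665
278199 = 2×111665 + 54869
111665 = 2×54869 + 1927
54869 = 28×1927 + 913
1927 = 2×913 + 101
913 = 9×101 + 4
101 = 25×4 + 1
4 = 4×1 + 0
The gcd is 1. Working backward:
1 = 101 − 25·4
1 = −25·913 + 226·101
1 = 226·1927 − 477·913
1 = −477·54869 + 13582·1927
1 = 13582·111665 − 27641·54869
1 = −27641·278199 + 68864·111665
1 = 68864·1780859 − 440825·278199
Thus 278199·(-440825) ≡ 1 (mod 1780859); reducing, -440825 mod 1780859 = 1340034.

1340034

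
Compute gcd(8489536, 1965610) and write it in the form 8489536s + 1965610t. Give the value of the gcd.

2

Euclidean algorithm:
8489536 = 4·1965610 + 627096
1965610 = 3·627096 + 84322
627096 = 7·84322 + 36842
84322 = 2·36842 + 10638
36842 = 3·10638 + 4928
10638 = 2·4928 + 782
4928 = 6·782 + 236
782 = 3·236 + 74
236 = 3·74 + 14
74 = 5·14 + 4
14 = 3·4 + 2
4 = 2·2 + 0
gcd(8489536, 1965610) = 2.
Working backward:
2 = 14 − 3·4
2 = −3·74 + 16·14
2 = 16·236 − 51·74
2 = −51·782 + 169·236
2 = 169·4928 − 1065·782
2 = −1065·10638 + 2299·4928
2 = 2299·36842 − 7962·10638
2 = −7962·84322 + 18223·36842
2 = 18223·627096 − 135523·84322
2 = −135523·1965610 + 424792·627096
2 = 424792·8489536 − 1834691·1965610
So 2 = (424792)·8489536 + (-1834691)·1965610.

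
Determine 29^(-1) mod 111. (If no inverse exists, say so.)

23

Extended Euclidean algorithm:
111 = 3·29 + 24
29 = 1·24 + 5
24 = 4·5 + 4
5 = 1·4 + 1
4 = 4·1 + 0
gcd = 1, so the inverse exists. Back-substitute:
1 = 5 − 4
1 = −24 + 5·5
1 = 5·29 − 6·24
1 = −6·111 + 23·29
So 29·23 ≡ 1 (mod 111).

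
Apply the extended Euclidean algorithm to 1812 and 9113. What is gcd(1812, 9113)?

1

Repeated division:
9113 = 5×1812 + 53
1812 = 34×53 + 10
53 = 5×10 + 3
10 = 3×3 + 1
3 = 3×1 + 0
gcd(1812, 9113) = 1.
Working backward:
1 = 10 − 3·3
1 = −3·53 + 16·10
1 = 16·1812 − 547·53
1 = −547·9113 + 2751·1812
So 1 = (-547)·9113 + (2751)·1812.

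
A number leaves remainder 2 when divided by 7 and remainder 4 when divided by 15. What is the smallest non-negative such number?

79

Write x = 2 + 7·k. Then 7·k ≡ 4 − 2 ≡ 2 (mod 15).
Need 7⁻¹ mod 15. Extended Euclid on (15, 7):
15 = 2×7 + 1
7 = 7×1 + 0
Back-substitute:
1 = 15 − 2·7
7⁻¹ ≡ 13 (mod 15), so k ≡ 13·2 ≡ 11 (mod 15).
x = 2 + 7·11 = 79.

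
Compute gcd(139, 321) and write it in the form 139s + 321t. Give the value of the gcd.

1

Euclidean algorithm:
321 = 2×139 + 43
139 = 3×43 + 10
43 = 4×10 + 3
10 = 3×3 + 1
3 = 3×1 + 0
gcd(139, 321) = 1.
Express as a combination:
1 = 10 − 3·3
1 = −3·43 + 13·10
1 = 13·139 − 42·43
1 = −42·321 + 97·139
So 1 = (-42)·321 + (97)·139.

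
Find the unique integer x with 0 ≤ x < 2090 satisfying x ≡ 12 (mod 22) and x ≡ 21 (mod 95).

Write x = 12 + 22·k. Then 22·k ≡ 21 − 12 ≡ 9 (mod 95).
Need 22⁻¹ mod 95. Extended Euclid on (95, 22):
95 = 4×22 + 7
22 = 3×7 + 1
7 = 7×1 + 0
Back-substitute:
1 = 22 − 3·7
1 = −3·95 + 13·22
22⁻¹ ≡ 13 (mod 95), so k ≡ 13·9 ≡ 22 (mod 95).
x = 12 + 22·22 = 496.

496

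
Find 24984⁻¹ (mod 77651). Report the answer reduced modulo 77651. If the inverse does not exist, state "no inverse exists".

Apply the Euclidean algorithm to 77651 and 24984:
77651 = 3*24984 + 2699
24984 = 9*2699 + 693
2699 = 3*693 + 620
693 = 1*620 + 73
620 = 8*73 + 36
73 = 2*36 + 1
36 = 36*1 + 0
gcd = 1, so the inverse exists. Back-substitute:
1 = 73 − 2·36
1 = −2·620 + 17·73
1 = 17·693 − 19·620
1 = −19·2699 + 74·693
1 = 74·24984 − 685·2699
1 = −685·77651 + 2129·24984
So 24984·2129 ≡ 1 (mod 77651).

2129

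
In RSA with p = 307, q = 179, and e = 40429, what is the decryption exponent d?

5905

φ(n) = (p−1)(q−1) = 306·178 = 54468.
Need d with 40429·d ≡ 1 (mod 54468). Apply the extended Euclidean algorithm:
54468 = 1*40429 + 14039
40429 = 2*14039 + 12351
14039 = 1*12351 + 1688
12351 = 7*1688 + 535
1688 = 3*535 + 83
535 = 6*83 + 37
83 = 2*37 + 9
37 = 4*9 + 1
9 = 9*1 + 0
Back-substitute:
1 = 37 − 4·9
1 = −4·83 + 9·37
1 = 9·535 − 58·83
1 = −58·1688 + 183·535
1 = 183·12351 − 1339·1688
1 = −1339·14039 + 1522·12351
1 = 1522·40429 − 4383·14039
1 = −4383·54468 + 5905·40429
So 40429·5905 ≡ 1 (mod 54468), hence d = 5905.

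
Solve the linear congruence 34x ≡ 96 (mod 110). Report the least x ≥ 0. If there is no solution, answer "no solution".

19

First find gcd(34, 110):
110 = 3×34 + 8
34 = 4×8 + 2
8 = 4×2 + 0
gcd = 2 and 2 | 96, so solutions exist. Divide through by 2: 17x ≡ 48 (mod 55).
Now find 17⁻¹ mod 55:
55 = 3·17 + 4
17 = 4·4 + 1
4 = 4·1 + 0
Back-substitute:
1 = 17 − 4·4
1 = −4·55 + 13·17
So 17⁻¹ ≡ 13 (mod 55).
Then x ≡ 13·48 ≡ 19 (mod 55); the smallest non-negative solution is x = 19.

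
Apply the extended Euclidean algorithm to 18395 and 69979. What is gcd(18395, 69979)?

13

Apply Euclid's algorithm to 69979 and 18395:
69979 = 3×18395 + 14794
18395 = 1×14794 + 3601
14794 = 4×3601 + 390
3601 = 9×390 + 91
390 = 4×91 + 26
91 = 3×26 + 13
26 = 2×13 + 0
gcd(18395, 69979) = 13.
Working backward:
13 = 91 − 3·26
13 = −3·390 + 13·91
13 = 13·3601 − 120·390
13 = −120·14794 + 493·3601
13 = 493·18395 − 613·14794
13 = −613·69979 + 2332·18395
So 13 = (-613)·69979 + (2332)·18395.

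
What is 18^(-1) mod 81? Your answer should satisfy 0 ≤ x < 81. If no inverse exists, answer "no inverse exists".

Euclidean algorithm on 81, 18:
81 = 4×18 + 9
18 = 2×9 + 0
gcd(18, 81) = 9 ≠ 1, so 18 has no multiplicative inverse modulo 81.

no inverse exists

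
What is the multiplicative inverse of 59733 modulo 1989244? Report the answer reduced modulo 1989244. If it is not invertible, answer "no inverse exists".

Apply the Euclidean algorithm to 1989244 and 59733:
1989244 = 33*59733 + 18055
59733 = 3*18055 + 5568
18055 = 3*5568 + 1351
5568 = 4*1351 + 164
1351 = 8*164 + 39
164 = 4*39 + 8
39 = 4*8 + 7
8 = 1*7 + 1
7 = 7*1 + 0
The gcd is 1. Working backward:
1 = 8 − 7
1 = −39 + 5·8
1 = 5·164 − 21·39
1 = −21·1351 + 173·164
1 = 173·5568 − 713·1351
1 = −713·18055 + 2312·5568
1 = 2312·59733 − 7649·18055
1 = −7649·1989244 + 254729·59733
So 59733·254729 ≡ 1 (mod 1989244).

254729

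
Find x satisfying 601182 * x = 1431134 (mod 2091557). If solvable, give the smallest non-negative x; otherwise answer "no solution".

First find gcd(601182, 2091557):
2091557 = 3*601182 + 288011
601182 = 2*288011 + 25160
288011 = 11*25160 + 11251
25160 = 2*11251 + 2658
11251 = 4*2658 + 619
2658 = 4*619 + 182
619 = 3*182 + 73
182 = 2*73 + 36
73 = 2*36 + 1
36 = 36*1 + 0
gcd = 1, so a unique solution mod 2091557 exists.
Back-substitute for the Bézout coefficients:
1 = 73 − 2·36
1 = −2·182 + 5·73
1 = 5·619 − 17·182
1 = −17·2658 + 73·619
1 = 73·11251 − 309·2658
1 = −309·25160 + 691·11251
1 = 691·288011 − 7910·25160
1 = −7910·601182 + 16511·288011
1 = 16511·2091557 − 57443·601182
So 601182·(-57443) ≡ 1 (mod 2091557), giving 601182⁻¹ ≡ 2034114.
x ≡ 601182⁻¹·1431134 ≡ 2034114·1431134 ≡ 17523 (mod 2091557).

17523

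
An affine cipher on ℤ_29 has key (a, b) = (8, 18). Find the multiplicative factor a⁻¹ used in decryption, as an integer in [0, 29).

11

Apply the Euclidean algorithm to 29 and 8:
29 = 3*8 + 5
8 = 1*5 + 3
5 = 1*3 + 2
3 = 1*2 + 1
2 = 2*1 + 0
Since gcd(8, 29) = 1, back-substitute to write 1 as a combination:
1 = 3 − 2
1 = −5 + 2·3
1 = 2·8 − 3·5
1 = −3·29 + 11·8
So 8·11 ≡ 1 (mod 29).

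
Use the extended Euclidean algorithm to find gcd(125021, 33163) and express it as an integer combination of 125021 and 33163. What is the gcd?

13

Apply Euclid's algorithm to 125021 and 33163:
125021 = 3×33163 + 25532
33163 = 1×25532 + 7631
25532 = 3×7631 + 2639
7631 = 2×2639 + 2353
2639 = 1×2353 + 286
2353 = 8×286 + 65
286 = 4×65 + 26
65 = 2×26 + 13
26 = 2×13 + 0
gcd(125021, 33163) = 13.
Express as a combination:
13 = 65 − 2·26
13 = −2·286 + 9·65
13 = 9·2353 − 74·286
13 = −74·2639 + 83·2353
13 = 83·7631 − 240·2639
13 = −240·25532 + 803·7631
13 = 803·33163 − 1043·25532
13 = −1043·125021 + 3932·33163
So 13 = (-1043)·125021 + (3932)·33163.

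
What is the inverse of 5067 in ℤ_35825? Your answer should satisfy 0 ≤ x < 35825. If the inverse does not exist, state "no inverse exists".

16403

Apply the Euclidean algorithm to 35825 and 5067:
35825 = 7·5067 + 356
5067 = 14·356 + 83
356 = 4·83 + 24
83 = 3·24 + 11
24 = 2·11 + 2
11 = 5·2 + 1
2 = 2·1 + 0
Since gcd(5067, 35825) = 1, back-substitute to write 1 as a combination:
1 = 11 − 5·2
1 = −5·24 + 11·11
1 = 11·83 − 38·24
1 = −38·356 + 163·83
1 = 163·5067 − 2320·356
1 = −2320·35825 + 16403·5067
So 5067·16403 ≡ 1 (mod 35825).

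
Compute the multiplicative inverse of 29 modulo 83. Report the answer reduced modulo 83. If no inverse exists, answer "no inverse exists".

Apply the Euclidean algorithm to 83 and 29:
83 = 2·29 + 25
29 = 1·25 + 4
25 = 6·4 + 1
4 = 4·1 + 0
gcd = 1, so the inverse exists. Back-substitute:
1 = 25 − 6·4
1 = −6·29 + 7·25
1 = 7·83 − 20·29
Hence 29⁻¹ ≡ -20 ≡ 63 (mod 83).

63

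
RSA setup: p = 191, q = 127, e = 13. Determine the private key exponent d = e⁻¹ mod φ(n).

φ(n) = (p−1)(q−1) = 190·126 = 23940.
Need d with 13·d ≡ 1 (mod 23940). Apply the extended Euclidean algorithm:
23940 = 1841×13 + 7
13 = 1×7 + 6
7 = 1×6 + 1
6 = 6×1 + 0
Back-substitute:
1 = 7 − 6
1 = −13 + 2·7
1 = 2·23940 − 3683·13
So 13·(-3683) ≡ 1 (mod 23940), hence d ≡ -3683 ≡ 20257 (mod 23940).

20257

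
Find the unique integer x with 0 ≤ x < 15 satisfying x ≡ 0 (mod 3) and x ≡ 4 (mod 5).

Write x = 0 + 3·k. Then 3·k ≡ 4 − 0 ≡ 4 (mod 5).
Need 3⁻¹ mod 5. Extended Euclid on (5, 3):
5 = 1×3 + 2
3 = 1×2 + 1
2 = 2×1 + 0
Back-substitute:
1 = 3 − 2
1 = −5 + 2·3
3⁻¹ ≡ 2 (mod 5), so k ≡ 2·4 ≡ 3 (mod 5).
x = 0 + 3·3 = 9.

9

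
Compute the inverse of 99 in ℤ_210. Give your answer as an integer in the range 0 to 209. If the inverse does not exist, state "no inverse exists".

no inverse exists

Euclidean algorithm on 210, 99:
210 = 2*99 + 12
99 = 8*12 + 3
12 = 4*3 + 0
The gcd is 3, not 1, hence no inverse exists.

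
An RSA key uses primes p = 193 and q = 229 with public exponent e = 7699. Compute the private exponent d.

φ(n) = (p−1)(q−1) = 192·228 = 43776.
Need d with 7699·d ≡ 1 (mod 43776). Apply the extended Euclidean algorithm:
43776 = 5×7699 + 5281
7699 = 1×5281 + 2418
5281 = 2×2418 + 445
2418 = 5×445 + 193
445 = 2×193 + 59
193 = 3×59 + 16
59 = 3×16 + 11
16 = 1×11 + 5
11 = 2×5 + 1
5 = 5×1 + 0
Back-substitute:
1 = 11 − 2·5
1 = −2·16 + 3·11
1 = 3·59 − 11·16
1 = −11·193 + 36·59
1 = 36·445 − 83·193
1 = −83·2418 + 451·445
1 = 451·5281 − 985·2418
1 = −985·7699 + 1436·5281
1 = 1436·43776 − 8165·7699
So 7699·(-8165) ≡ 1 (mod 43776), hence d ≡ -8165 ≡ 35611 (mod 43776).

35611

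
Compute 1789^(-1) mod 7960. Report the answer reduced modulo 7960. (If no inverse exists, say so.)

gcd(7960, 1789) by repeated division:
7960 = 4·1789 + 804
1789 = 2·804 + 181
804 = 4·181 + 80
181 = 2·80 + 21
80 = 3·21 + 17
21 = 1·17 + 4
17 = 4·4 + 1
4 = 4·1 + 0
gcd = 1, so the inverse exists. Back-substitute:
1 = 17 − 4·4
1 = −4·21 + 5·17
1 = 5·80 − 19·21
1 = −19·181 + 43·80
1 = 43·804 − 191·181
1 = −191·1789 + 425·804
1 = 425·7960 − 1891·1789
So 1789·(-1891) ≡ 1 (mod 7960), and -1891 ≡ 6069 (mod 7960).

6069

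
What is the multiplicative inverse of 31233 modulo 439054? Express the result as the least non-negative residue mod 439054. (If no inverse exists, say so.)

188411

gcd(439054, 31233) by repeated division:
439054 = 14*31233 + 1792
31233 = 17*1792 + 769
1792 = 2*769 + 254
769 = 3*254 + 7
254 = 36*7 + 2
7 = 3*2 + 1
2 = 2*1 + 0
Since gcd(31233, 439054) = 1, back-substitute to write 1 as a combination:
1 = 7 − 3·2
1 = −3·254 + 109·7
1 = 109·769 − 330·254
1 = −330·1792 + 769·769
1 = 769·31233 − 13403·1792
1 = −13403·439054 + 188411·31233
So 31233·188411 ≡ 1 (mod 439054).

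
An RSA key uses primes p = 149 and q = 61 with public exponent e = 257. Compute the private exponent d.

φ(n) = (p−1)(q−1) = 148·60 = 8880.
Need d with 257·d ≡ 1 (mod 8880). Apply the extended Euclidean algorithm:
8880 = 34*257 + 142
257 = 1*142 + 115
142 = 1*115 + 27
115 = 4*27 + 7
27 = 3*7 + 6
7 = 1*6 + 1
6 = 6*1 + 0
Back-substitute:
1 = 7 − 6
1 = −27 + 4·7
1 = 4·115 − 17·27
1 = −17·142 + 21·115
1 = 21·257 − 38·142
1 = −38·8880 + 1313·257
So 257·1313 ≡ 1 (mod 8880), hence d = 1313.

1313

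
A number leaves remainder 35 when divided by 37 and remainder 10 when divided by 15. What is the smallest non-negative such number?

Write x = 35 + 37·k. Then 37·k ≡ 10 − 35 ≡ 5 (mod 15).
Need 37⁻¹ mod 15. Extended Euclid on (15, 7):
15 = 2×7 + 1
7 = 7×1 + 0
Back-substitute:
1 = 15 − 2·7
37⁻¹ ≡ 13 (mod 15), so k ≡ 13·5 ≡ 5 (mod 15).
x = 35 + 37·5 = 220.

220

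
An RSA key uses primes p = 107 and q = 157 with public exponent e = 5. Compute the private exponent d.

φ(n) = (p−1)(q−1) = 106·156 = 16536.
Need d with 5·d ≡ 1 (mod 16536). Apply the extended Euclidean algorithm:
16536 = 3307*5 + 1
5 = 5*1 + 0
Back-substitute:
1 = 16536 − 3307·5
So 5·(-3307) ≡ 1 (mod 16536), hence d ≡ -3307 ≡ 13229 (mod 16536).

13229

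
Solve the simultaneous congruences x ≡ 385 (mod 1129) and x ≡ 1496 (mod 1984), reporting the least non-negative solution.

1227608

Write x = 385 + 1129·k. Then 1129·k ≡ 1496 − 385 ≡ 1111 (mod 1984).
Need 1129⁻¹ mod 1984. Extended Euclid on (1984, 1129):
1984 = 1×1129 + 855
1129 = 1×855 + 274
855 = 3×274 + 33
274 = 8×33 + 10
33 = 3×10 + 3
10 = 3×3 + 1
3 = 3×1 + 0
Back-substitute:
1 = 10 − 3·3
1 = −3·33 + 10·10
1 = 10·274 − 83·33
1 = −83·855 + 259·274
1 = 259·1129 − 342·855
1 = −342·1984 + 601·1129
1129⁻¹ ≡ 601 (mod 1984), so k ≡ 601·1111 ≡ 1087 (mod 1984).
x = 385 + 1129·1087 = 1227608.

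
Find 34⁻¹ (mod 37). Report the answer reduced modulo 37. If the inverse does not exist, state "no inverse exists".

Extended Euclidean algorithm:
37 = 1×34 + 3
34 = 11×3 + 1
3 = 3×1 + 0
Since gcd(34, 37) = 1, back-substitute to write 1 as a combination:
1 = 34 − 11·3
1 = −11·37 + 12·34
So 34·12 ≡ 1 (mod 37).

12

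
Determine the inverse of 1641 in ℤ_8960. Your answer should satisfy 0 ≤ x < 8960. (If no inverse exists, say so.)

6361

gcd(8960, 1641) by repeated division:
8960 = 5×1641 + 755
1641 = 2×755 + 131
755 = 5×131 + 100
131 = 1×100 + 31
100 = 3×31 + 7
31 = 4×7 + 3
7 = 2×3 + 1
3 = 3×1 + 0
The gcd is 1. Working backward:
1 = 7 − 2·3
1 = −2·31 + 9·7
1 = 9·100 − 29·31
1 = −29·131 + 38·100
1 = 38·755 − 219·131
1 = −219·1641 + 476·755
1 = 476·8960 − 2599·1641
So 1641·(-2599) ≡ 1 (mod 8960), and -2599 ≡ 6361 (mod 8960).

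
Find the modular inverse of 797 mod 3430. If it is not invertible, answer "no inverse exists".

gcd(3430, 797) by repeated division:
3430 = 4×797 + 242
797 = 3×242 + 71
242 = 3×71 + 29
71 = 2×29 + 13
29 = 2×13 + 3
13 = 4×3 + 1
3 = 3×1 + 0
Since gcd(797, 3430) = 1, back-substitute to write 1 as a combination:
1 = 13 − 4·3
1 = −4·29 + 9·13
1 = 9·71 − 22·29
1 = −22·242 + 75·71
1 = 75·797 − 247·242
1 = −247·3430 + 1063·797
So 797·1063 ≡ 1 (mod 3430).

1063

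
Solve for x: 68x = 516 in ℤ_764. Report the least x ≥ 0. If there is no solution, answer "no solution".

75

First find gcd(68, 764):
764 = 11·68 + 16
68 = 4·16 + 4
16 = 4·4 + 0
gcd = 4 and 4 | 516, so solutions exist. Divide through by 4: 17x ≡ 129 (mod 191).
Now find 17⁻¹ mod 191:
191 = 11×17 + 4
17 = 4×4 + 1
4 = 4×1 + 0
Back-substitute:
1 = 17 − 4·4
1 = −4·191 + 45·17
So 17⁻¹ ≡ 45 (mod 191).
Then x ≡ 45·129 ≡ 75 (mod 191); the smallest non-negative solution is x = 75.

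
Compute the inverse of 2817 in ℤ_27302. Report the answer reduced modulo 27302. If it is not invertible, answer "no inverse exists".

5127

Extended Euclidean algorithm:
27302 = 9*2817 + 1949
2817 = 1*1949 + 868
1949 = 2*868 + 213
868 = 4*213 + 16
213 = 13*16 + 5
16 = 3*5 + 1
5 = 5*1 + 0
Since gcd(2817, 27302) = 1, back-substitute to write 1 as a combination:
1 = 16 − 3·5
1 = −3·213 + 40·16
1 = 40·868 − 163·213
1 = −163·1949 + 366·868
1 = 366·2817 − 529·1949
1 = −529·27302 + 5127·2817
So 2817·5127 ≡ 1 (mod 27302).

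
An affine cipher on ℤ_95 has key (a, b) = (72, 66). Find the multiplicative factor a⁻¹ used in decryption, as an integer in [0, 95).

33

Apply the Euclidean algorithm to 95 and 72:
95 = 1·72 + 23
72 = 3·23 + 3
23 = 7·3 + 2
3 = 1·2 + 1
2 = 2·1 + 0
Since gcd(72, 95) = 1, back-substitute to write 1 as a combination:
1 = 3 − 2
1 = −23 + 8·3
1 = 8·72 − 25·23
1 = −25·95 + 33·72
So 72·33 ≡ 1 (mod 95).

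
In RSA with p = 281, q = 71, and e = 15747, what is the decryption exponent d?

φ(n) = (p−1)(q−1) = 280·70 = 19600.
Need d with 15747·d ≡ 1 (mod 19600). Apply the extended Euclidean algorithm:
19600 = 1·15747 + 3853
15747 = 4·3853 + 335
3853 = 11·335 + 168
335 = 1·168 + 167
168 = 1·167 + 1
167 = 167·1 + 0
Back-substitute:
1 = 168 − 167
1 = −335 + 2·168
1 = 2·3853 − 23·335
1 = −23·15747 + 94·3853
1 = 94·19600 − 117·15747
So 15747·(-117) ≡ 1 (mod 19600), hence d ≡ -117 ≡ 19483 (mod 19600).

19483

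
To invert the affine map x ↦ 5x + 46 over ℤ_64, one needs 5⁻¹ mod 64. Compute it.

gcd(64, 5) by repeated division:
64 = 12*5 + 4
5 = 1*4 + 1
4 = 4*1 + 0
The gcd is 1. Working backward:
1 = 5 − 4
1 = −64 + 13·5
So 5·13 ≡ 1 (mod 64).

13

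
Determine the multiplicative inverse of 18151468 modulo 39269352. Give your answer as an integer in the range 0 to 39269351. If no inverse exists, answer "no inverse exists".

Euclidean algorithm on 39269352, 18151468:
39269352 = 2*18151468 + 2966416
18151468 = 6*2966416 + 352972
2966416 = 8*352972 + 142640
352972 = 2*142640 + 67692
142640 = 2*67692 + 7256
67692 = 9*7256 + 2388
7256 = 3*2388 + 92
2388 = 25*92 + 88
92 = 1*88 + 4
88 = 22*4 + 0
Since gcd = 4 > 1, 18151468 is not a unit mod 39269352.

no inverse exists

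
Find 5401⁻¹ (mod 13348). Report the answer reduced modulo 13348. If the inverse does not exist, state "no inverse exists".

Extended Euclidean algorithm:
13348 = 2×5401 + 2546
5401 = 2×2546 + 309
2546 = 8×309 + 74
309 = 4×74 + 13
74 = 5×13 + 9
13 = 1×9 + 4
9 = 2×4 + 1
4 = 4×1 + 0
Since gcd(5401, 13348) = 1, back-substitute to write 1 as a combination:
1 = 9 − 2·4
1 = −2·13 + 3·9
1 = 3·74 − 17·13
1 = −17·309 + 71·74
1 = 71·2546 − 585·309
1 = −585·5401 + 1241·2546
1 = 1241·13348 − 3067·5401
Hence 5401⁻¹ ≡ -3067 ≡ 10281 (mod 13348).

10281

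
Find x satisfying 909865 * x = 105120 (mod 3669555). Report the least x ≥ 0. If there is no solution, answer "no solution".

481497

First find gcd(909865, 3669555):
3669555 = 4×909865 + 30095
909865 = 30×30095 + 7015
30095 = 4×7015 + 2035
7015 = 3×2035 + 910
2035 = 2×910 + 215
910 = 4×215 + 50
215 = 4×50 + 15
50 = 3×15 + 5
15 = 3×5 + 0
gcd = 5 and 5 | 105120, so solutions exist. Divide through by 5: 181973x ≡ 21024 (mod 733911).
Now find 181973⁻¹ mod 733911:
733911 = 4·181973 + 6019
181973 = 30·6019 + 1403
6019 = 4·1403 + 407
1403 = 3·407 + 182
407 = 2·182 + 43
182 = 4·43 + 10
43 = 4·10 + 3
10 = 3·3 + 1
3 = 3·1 + 0
Back-substitute:
1 = 10 − 3·3
1 = −3·43 + 13·10
1 = 13·182 − 55·43
1 = −55·407 + 123·182
1 = 123·1403 − 424·407
1 = −424·6019 + 1819·1403
1 = 1819·181973 − 54994·6019
1 = −54994·733911 + 221795·181973
So 181973⁻¹ ≡ 221795 (mod 733911).
Then x ≡ 221795·21024 ≡ 481497 (mod 733911); the smallest non-negative solution is x = 481497.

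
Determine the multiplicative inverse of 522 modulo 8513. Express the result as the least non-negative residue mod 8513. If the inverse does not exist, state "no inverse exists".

Extended Euclidean algorithm:
8513 = 16·522 + 161
522 = 3·161 + 39
161 = 4·39 + 5
39 = 7·5 + 4
5 = 1·4 + 1
4 = 4·1 + 0
Since gcd(522, 8513) = 1, back-substitute to write 1 as a combination:
1 = 5 − 4
1 = −39 + 8·5
1 = 8·161 − 33·39
1 = −33·522 + 107·161
1 = 107·8513 − 1745·522
Hence 522⁻¹ ≡ -1745 ≡ 6768 (mod 8513).

6768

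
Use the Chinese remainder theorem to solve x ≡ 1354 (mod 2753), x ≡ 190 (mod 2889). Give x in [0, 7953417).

Write x = 1354 + 2753·k. Then 2753·k ≡ 190 − 1354 ≡ 1725 (mod 2889).
Need 2753⁻¹ mod 2889. Extended Euclid on (2889, 2753):
2889 = 1·2753 + 136
2753 = 20·136 + 33
136 = 4·33 + 4
33 = 8·4 + 1
4 = 4·1 + 0
Back-substitute:
1 = 33 − 8·4
1 = −8·136 + 33·33
1 = 33·2753 − 668·136
1 = −668·2889 + 701·2753
2753⁻¹ ≡ 701 (mod 2889), so k ≡ 701·1725 ≡ 1623 (mod 2889).
x = 1354 + 2753·1623 = 4469473.

4469473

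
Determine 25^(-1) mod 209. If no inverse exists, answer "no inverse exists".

92

gcd(209, 25) by repeated division:
209 = 8·25 + 9
25 = 2·9 + 7
9 = 1·7 + 2
7 = 3·2 + 1
2 = 2·1 + 0
Since gcd(25, 209) = 1, back-substitute to write 1 as a combination:
1 = 7 − 3·2
1 = −3·9 + 4·7
1 = 4·25 − 11·9
1 = −11·209 + 92·25
So 25·92 ≡ 1 (mod 209).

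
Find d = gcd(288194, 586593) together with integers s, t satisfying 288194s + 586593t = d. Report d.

Repeated division:
586593 = 2×288194 + 10205
288194 = 28×10205 + 2454
10205 = 4×2454 + 389
2454 = 6×389 + 120
389 = 3×120 + 29
120 = 4×29 + 4
29 = 7×4 + 1
4 = 4×1 + 0
gcd(288194, 586593) = 1.
Back-substituting:
1 = 29 − 7·4
1 = −7·120 + 29·29
1 = 29·389 − 94·120
1 = −94·2454 + 593·389
1 = 593·10205 − 2466·2454
1 = −2466·288194 + 69641·10205
1 = 69641·586593 − 141748·288194
So 1 = (69641)·586593 + (-141748)·288194.

1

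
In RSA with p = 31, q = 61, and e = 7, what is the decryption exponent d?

φ(n) = (p−1)(q−1) = 30·60 = 1800.
Need d with 7·d ≡ 1 (mod 1800). Apply the extended Euclidean algorithm:
1800 = 257·7 + 1
7 = 7·1 + 0
Back-substitute:
1 = 1800 − 257·7
So 7·(-257) ≡ 1 (mod 1800), hence d ≡ -257 ≡ 1543 (mod 1800).

1543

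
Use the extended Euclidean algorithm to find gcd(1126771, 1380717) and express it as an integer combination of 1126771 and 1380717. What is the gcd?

Apply Euclid's algorithm to 1380717 and 1126771:
1380717 = 1*1126771 + 253946
1126771 = 4*253946 + 110987
253946 = 2*110987 + 31972
110987 = 3*31972 + 15071
31972 = 2*15071 + 1830
15071 = 8*1830 + 431
1830 = 4*431 + 106
431 = 4*106 + 7
106 = 15*7 + 1
7 = 7*1 + 0
gcd(1126771, 1380717) = 1.
Working backward:
1 = 106 − 15·7
1 = −15·431 + 61·106
1 = 61·1830 − 259·431
1 = −259·15071 + 2133·1830
1 = 2133·31972 − 4525·15071
1 = −4525·110987 + 15708·31972
1 = 15708·253946 − 35941·110987
1 = −35941·1126771 + 159472·253946
1 = 159472·1380717 − 195413·1126771
So 1 = (159472)·1380717 + (-195413)·1126771.

1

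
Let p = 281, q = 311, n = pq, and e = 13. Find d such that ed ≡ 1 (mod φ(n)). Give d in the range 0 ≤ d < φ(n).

6677

φ(n) = (p−1)(q−1) = 280·310 = 86800.
Need d with 13·d ≡ 1 (mod 86800). Apply the extended Euclidean algorithm:
86800 = 6676*13 + 12
13 = 1*12 + 1
12 = 12*1 + 0
Back-substitute:
1 = 13 − 12
1 = −86800 + 6677·13
So 13·6677 ≡ 1 (mod 86800), hence d = 6677.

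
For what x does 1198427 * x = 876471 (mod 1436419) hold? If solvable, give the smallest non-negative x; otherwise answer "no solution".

1132011

First find gcd(1198427, 1436419):
1436419 = 1·1198427 + 237992
1198427 = 5·237992 + 8467
237992 = 28·8467 + 916
8467 = 9·916 + 223
916 = 4·223 + 24
223 = 9·24 + 7
24 = 3·7 + 3
7 = 2·3 + 1
3 = 3·1 + 0
gcd = 1, so a unique solution mod 1436419 exists.
Back-substitute for the Bézout coefficients:
1 = 7 − 2·3
1 = −2·24 + 7·7
1 = 7·223 − 65·24
1 = −65·916 + 267·223
1 = 267·8467 − 2468·916
1 = −2468·237992 + 69371·8467
1 = 69371·1198427 − 349323·237992
1 = −349323·1436419 + 418694·1198427
So 1198427·(418694) ≡ 1 (mod 1436419), giving 1198427⁻¹ ≡ 418694.
x ≡ 1198427⁻¹·876471 ≡ 418694·876471 ≡ 1132011 (mod 1436419).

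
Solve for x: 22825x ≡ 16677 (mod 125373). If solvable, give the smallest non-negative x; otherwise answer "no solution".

First find gcd(22825, 125373):
125373 = 5·22825 + 11248
22825 = 2·11248 + 329
11248 = 34·329 + 62
329 = 5·62 + 19
62 = 3·19 + 5
19 = 3·5 + 4
5 = 1·4 + 1
4 = 4·1 + 0
gcd = 1, so a unique solution mod 125373 exists.
Back-substitute for the Bézout coefficients:
1 = 5 − 4
1 = −19 + 4·5
1 = 4·62 − 13·19
1 = −13·329 + 69·62
1 = 69·11248 − 2359·329
1 = −2359·22825 + 4787·11248
1 = 4787·125373 − 26294·22825
So 22825·(-26294) ≡ 1 (mod 125373), giving 22825⁻¹ ≡ 99079.
x ≡ 22825⁻¹·16677 ≡ 99079·16677 ≡ 49716 (mod 125373).

49716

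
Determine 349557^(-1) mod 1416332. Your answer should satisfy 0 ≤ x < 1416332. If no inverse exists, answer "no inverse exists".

Extended Euclidean algorithm:
1416332 = 4*349557 + 18104
349557 = 19*18104 + 5581
18104 = 3*5581 + 1361
5581 = 4*1361 + 137
1361 = 9*137 + 128
137 = 1*128 + 9
128 = 14*9 + 2
9 = 4*2 + 1
2 = 2*1 + 0
gcd = 1, so the inverse exists. Back-substitute:
1 = 9 − 4·2
1 = −4·128 + 57·9
1 = 57·137 − 61·128
1 = −61·1361 + 606·137
1 = 606·5581 − 2485·1361
1 = −2485·18104 + 8061·5581
1 = 8061·349557 − 155644·18104
1 = −155644·1416332 + 630637·349557
So 349557·630637 ≡ 1 (mod 1416332).

630637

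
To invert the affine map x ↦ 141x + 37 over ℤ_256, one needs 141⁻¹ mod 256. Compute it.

Apply the Euclidean algorithm to 256 and 141:
256 = 1*141 + 115
141 = 1*115 + 26
115 = 4*26 + 11
26 = 2*11 + 4
11 = 2*4 + 3
4 = 1*3 + 1
3 = 3*1 + 0
gcd = 1, so the inverse exists. Back-substitute:
1 = 4 − 3
1 = −11 + 3·4
1 = 3·26 − 7·11
1 = −7·115 + 31·26
1 = 31·141 − 38·115
1 = −38·256 + 69·141
So 141·69 ≡ 1 (mod 256).

69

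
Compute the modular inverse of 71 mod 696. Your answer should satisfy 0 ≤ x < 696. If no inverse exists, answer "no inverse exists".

647

Apply the Euclidean algorithm to 696 and 71:
696 = 9×71 + 57
71 = 1×57 + 14
57 = 4×14 + 1
14 = 14×1 + 0
The gcd is 1. Working backward:
1 = 57 − 4·14
1 = −4·71 + 5·57
1 = 5·696 − 49·71
So 71·(-49) ≡ 1 (mod 696), and -49 ≡ 647 (mod 696).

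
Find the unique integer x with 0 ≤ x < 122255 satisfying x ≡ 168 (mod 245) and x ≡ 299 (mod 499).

Write x = 168 + 245·k. Then 245·k ≡ 299 − 168 ≡ 131 (mod 499).
Need 245⁻¹ mod 499. Extended Euclid on (499, 245):
499 = 2*245 + 9
245 = 27*9 + 2
9 = 4*2 + 1
2 = 2*1 + 0
Back-substitute:
1 = 9 − 4·2
1 = −4·245 + 109·9
1 = 109·499 − 222·245
245⁻¹ ≡ 277 (mod 499), so k ≡ 277·131 ≡ 359 (mod 499).
x = 168 + 245·359 = 88123.

88123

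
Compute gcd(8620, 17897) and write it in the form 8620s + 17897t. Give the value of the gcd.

1

Repeated division:
17897 = 2·8620 + 657
8620 = 13·657 + 79
657 = 8·79 + 25
79 = 3·25 + 4
25 = 6·4 + 1
4 = 4·1 + 0
gcd(8620, 17897) = 1.
Working backward:
1 = 25 − 6·4
1 = −6·79 + 19·25
1 = 19·657 − 158·79
1 = −158·8620 + 2073·657
1 = 2073·17897 − 4304·8620
So 1 = (2073)·17897 + (-4304)·8620.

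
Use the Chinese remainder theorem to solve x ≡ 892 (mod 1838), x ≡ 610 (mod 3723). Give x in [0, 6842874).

Write x = 892 + 1838·k. Then 1838·k ≡ 610 − 892 ≡ 3441 (mod 3723).
Need 1838⁻¹ mod 3723. Extended Euclid on (3723, 1838):
3723 = 2·1838 + 47
1838 = 39·47 + 5
47 = 9·5 + 2
5 = 2·2 + 1
2 = 2·1 + 0
Back-substitute:
1 = 5 − 2·2
1 = −2·47 + 19·5
1 = 19·1838 − 743·47
1 = −743·3723 + 1505·1838
1838⁻¹ ≡ 1505 (mod 3723), so k ≡ 1505·3441 ≡ 12 (mod 3723).
x = 892 + 1838·12 = 22948.

22948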